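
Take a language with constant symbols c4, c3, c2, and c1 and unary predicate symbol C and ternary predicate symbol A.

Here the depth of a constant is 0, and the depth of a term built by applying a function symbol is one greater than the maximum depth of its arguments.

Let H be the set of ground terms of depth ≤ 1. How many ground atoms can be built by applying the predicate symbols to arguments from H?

68

First count ground terms of depth ≤ 1.
With no function symbols every ground term is a constant, so there are exactly 4 ground terms at every depth bound.
N_0 = 4
N_1 = 4
So |H| = 4.
For each predicate symbol, the number of ground atoms is |H| raised to its arity; summing:
  C: 4;  A: 4^3 = 64
Total ground atoms: 4 + 64 = 68.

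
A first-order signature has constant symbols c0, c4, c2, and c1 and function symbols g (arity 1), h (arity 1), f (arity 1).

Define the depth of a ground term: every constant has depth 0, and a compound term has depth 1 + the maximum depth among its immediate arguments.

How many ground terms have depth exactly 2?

36

Count level by level. With function symbols g/1, h/1, f/1, the terms of depth ≤ k are the 4 constants together with each function applied to depth-≤(k−1) tuples, so N_k = 4 + N_{k-1} + N_{k-1} + N_{k-1}.
N_0 = 4
N_1 = 4 + 4 + 4 + 4 = 16
N_2 = 4 + 16 + 16 + 16 = 52
Terms of depth exactly 2: N_2 − N_1 = 52 − 16 = 36.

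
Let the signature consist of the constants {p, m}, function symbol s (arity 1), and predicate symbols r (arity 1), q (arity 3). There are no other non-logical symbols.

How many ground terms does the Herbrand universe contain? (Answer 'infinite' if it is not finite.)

infinite

The signature has at least one function symbol (s, arity 1) and at least one constant (p).
Iterating s gives infinitely many distinct ground terms: p, s(p), s(s(p)), ...
So the Herbrand universe is infinite.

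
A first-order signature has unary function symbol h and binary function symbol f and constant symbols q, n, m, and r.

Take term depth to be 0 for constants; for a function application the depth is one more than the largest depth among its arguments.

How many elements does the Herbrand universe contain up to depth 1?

If N_k denotes the number of depth-≤k ground terms, the 4 constants give N_0 = 4, and each function symbol of arity r contributes N_{k-1}^r new terms at level k: N_k = 4 + N_{k-1} + N_{k-1}^2.
N_0 = 4
N_1 = 4 + 4 + 4^2 = 24

24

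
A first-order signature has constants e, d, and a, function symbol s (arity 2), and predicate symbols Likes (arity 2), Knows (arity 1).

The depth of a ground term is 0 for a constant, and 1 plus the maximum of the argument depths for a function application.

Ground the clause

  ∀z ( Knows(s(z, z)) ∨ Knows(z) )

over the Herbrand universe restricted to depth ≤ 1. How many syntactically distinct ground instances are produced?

12

Ground terms of depth ≤ 1:
  If N_k denotes the number of depth-≤k ground terms, the 3 constants give N_0 = 3, and each function symbol of arity r contributes N_{k-1}^r new terms at level k: N_k = 3 + N_{k-1}^2.
  N_0 = 3
  N_1 = 3 + 3^2 = 12
  Explicitly: e, d, a, s(e, e), s(e, d), s(e, a), s(d, e), s(d, d), s(d, a), s(a, e), s(a, d), s(a, a).
So there are 12 ground terms available for substitution.
There is 1 variable to instantiate (z),  occurring in at least one literal, so different choices give different ground instances.
Number of ground instances = 12.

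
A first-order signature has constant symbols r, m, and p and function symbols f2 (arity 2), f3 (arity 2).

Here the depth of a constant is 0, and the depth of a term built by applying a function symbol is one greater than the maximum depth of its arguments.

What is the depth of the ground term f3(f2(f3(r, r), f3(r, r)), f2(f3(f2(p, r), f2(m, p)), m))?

depth(f3(r, r)) = 1 + max(0, 0) = 1
depth(f2(f3(r, r), f3(r, r))) = 1 + max(1, 1) = 2
depth(f2(p, r)) = 1 + max(0, 0) = 1
depth(f2(m, p)) = 1 + max(0, 0) = 1
depth(f3(f2(p, r), f2(m, p))) = 1 + max(1, 1) = 2
depth(f2(f3(f2(p, r), f2(m, p)), m)) = 1 + max(2, 0) = 3
depth(f3(f2(f3(r, r), f3(r, r)), f2(f3(f2(p, r), f2(m, p)), m))) = 1 + max(2, 3) = 4

4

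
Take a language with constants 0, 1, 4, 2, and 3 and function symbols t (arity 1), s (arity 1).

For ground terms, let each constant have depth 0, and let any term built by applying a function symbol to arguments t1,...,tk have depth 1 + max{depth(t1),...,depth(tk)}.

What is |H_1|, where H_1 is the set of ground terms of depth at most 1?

Write N_k for the number of ground terms of depth ≤ k. A term of depth ≤ k is either a constant or a function symbol applied to arguments of depth ≤ k−1, so N_k = 5 + N_{k-1} + N_{k-1}.
N_0 = 5
N_1 = 5 + 5 + 5 = 15

15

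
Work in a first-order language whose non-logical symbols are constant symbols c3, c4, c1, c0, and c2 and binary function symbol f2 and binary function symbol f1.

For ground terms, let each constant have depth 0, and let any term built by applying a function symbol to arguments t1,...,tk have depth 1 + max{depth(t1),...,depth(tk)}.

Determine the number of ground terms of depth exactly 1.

50

Let N_k = |{terms of depth ≤ k}|. Then N_0 = 5 and N_k = 5 + N_{k-1}^2 + N_{k-1}^2 for k ≥ 1 (one summand per function symbol, arity giving the exponent).
N_0 = 5
N_1 = 5 + 5^2 + 5^2 = 55
Terms of depth exactly 1: N_1 − N_0 = 55 − 5 = 50.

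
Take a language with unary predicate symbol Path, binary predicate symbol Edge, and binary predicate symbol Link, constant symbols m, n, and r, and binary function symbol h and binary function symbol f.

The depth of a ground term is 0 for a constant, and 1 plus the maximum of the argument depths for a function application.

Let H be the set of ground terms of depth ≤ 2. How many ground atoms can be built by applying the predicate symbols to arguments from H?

1567335

First count ground terms of depth ≤ 2.
Let N_k = |{terms of depth ≤ k}|. Then N_0 = 3 and N_k = 3 + N_{k-1}^2 + N_{k-1}^2 for k ≥ 1 (one summand per function symbol, arity giving the exponent).
N_0 = 3
N_1 = 3 + 3^2 + 3^2 = 21
N_2 = 3 + 21^2 + 21^2 = 885
So |H| = 885.
Each predicate of arity r yields |H|^r ground atoms (one per choice of an r-tuple from H):
  Path: 885;  Edge: 885^2 = 783225;  Link: 885^2 = 783225
Total ground atoms: 885 + 783225 + 783225 = 1567335.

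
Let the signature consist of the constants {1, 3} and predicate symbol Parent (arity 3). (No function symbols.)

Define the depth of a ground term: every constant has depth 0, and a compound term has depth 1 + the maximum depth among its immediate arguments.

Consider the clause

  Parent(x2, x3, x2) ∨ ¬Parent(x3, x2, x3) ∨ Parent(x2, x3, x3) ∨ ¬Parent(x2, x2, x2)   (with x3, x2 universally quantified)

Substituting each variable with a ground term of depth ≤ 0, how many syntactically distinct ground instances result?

4

Ground terms of depth ≤ 0:
  With no function symbols every ground term is a constant, so there are exactly 2 ground terms at every depth bound.
  N_0 = 2
  Explicitly: 1, 3.
So there are 2 ground terms available for substitution.
The body mentions every one of the 2 quantified variables; since ground terms form a free algebra, no two substitutions collapse to the same formula.
Number of ground instances = 2^2 = 4.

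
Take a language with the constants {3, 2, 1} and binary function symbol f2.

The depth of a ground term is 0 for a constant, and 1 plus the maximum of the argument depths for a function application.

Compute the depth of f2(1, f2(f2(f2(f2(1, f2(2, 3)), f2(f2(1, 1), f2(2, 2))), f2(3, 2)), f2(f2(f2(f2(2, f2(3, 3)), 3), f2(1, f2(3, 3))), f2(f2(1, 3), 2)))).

depth(f2(2, 3)) = 1 + max(0, 0) = 1
depth(f2(1, f2(2, 3))) = 1 + max(0, 1) = 2
depth(f2(1, 1)) = 1 + max(0, 0) = 1
depth(f2(2, 2)) = 1 + max(0, 0) = 1
depth(f2(f2(1, 1), f2(2, 2))) = 1 + max(1, 1) = 2
depth(f2(f2(1, f2(2, 3)), f2(f2(1, 1), f2(2, 2)))) = 1 + max(2, 2) = 3
depth(f2(3, 2)) = 1 + max(0, 0) = 1
depth(f2(f2(f2(1, f2(2, 3)), f2(f2(1, 1), f2(2, 2))), f2(3, 2))) = 1 + max(3, 1) = 4
depth(f2(3, 3)) = 1 + max(0, 0) = 1
depth(f2(2, f2(3, 3))) = 1 + max(0, 1) = 2
depth(f2(f2(2, f2(3, 3)), 3)) = 1 + max(2, 0) = 3
depth(f2(1, f2(3, 3))) = 1 + max(0, 1) = 2
depth(f2(f2(f2(2, f2(3, 3)), 3), f2(1, f2(3, 3)))) = 1 + max(3, 2) = 4
depth(f2(1, 3)) = 1 + max(0, 0) = 1
depth(f2(f2(1, 3), 2)) = 1 + max(1, 0) = 2
depth(f2(f2(f2(f2(2, f2(3, 3)), 3), f2(1, f2(3, 3))), f2(f2(1, 3), 2))) = 1 + max(4, 2) = 5
depth(f2(f2(f2(f2(1, f2(2, 3)), f2(f2(1, 1), f2(2, 2))), f2(3, 2)), f2(f2(f2(f2(2, f2(3, 3)), 3), f2(1, f2(3, 3))), f2(f2(1, 3), 2)))) = 1 + max(4, 5) = 6
depth(f2(1, f2(f2(f2(f2(1, f2(2, 3)), f2(f2(1, 1), f2(2, 2))), f2(3, 2)), f2(f2(f2(f2(2, f2(3, 3)), 3), f2(1, f2(3, 3))), f2(f2(1, 3), 2))))) = 1 + max(0, 6) = 7

7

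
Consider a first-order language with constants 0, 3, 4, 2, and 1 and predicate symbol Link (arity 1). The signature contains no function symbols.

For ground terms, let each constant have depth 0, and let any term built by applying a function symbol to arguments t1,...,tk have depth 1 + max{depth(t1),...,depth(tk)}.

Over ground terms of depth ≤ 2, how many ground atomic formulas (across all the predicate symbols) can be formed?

5

First count ground terms of depth ≤ 2.
With no function symbols every ground term is a constant, so there are exactly 5 ground terms at every depth bound.
N_0 = 5
N_1 = 5
N_2 = 5
Explicitly: 0, 3, 4, 2, 1.
So |H| = 5.
Ground atoms are formed by filling each argument slot of a predicate with a term from H, so an r-ary predicate gives |H|^r atoms:
  Link: 5
Total ground atoms: 5.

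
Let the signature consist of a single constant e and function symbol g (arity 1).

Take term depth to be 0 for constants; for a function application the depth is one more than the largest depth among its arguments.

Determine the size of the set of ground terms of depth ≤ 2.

3

Let N_k count ground terms of depth at most k. Each non-constant term of depth ≤ k is some function symbol applied to depth-≤(k−1) arguments, giving N_k = 1 + N_{k-1}.
N_0 = 1
N_1 = 1 + 1 = 2
N_2 = 1 + 2 = 3
Explicitly: e, g(e), g(g(e)).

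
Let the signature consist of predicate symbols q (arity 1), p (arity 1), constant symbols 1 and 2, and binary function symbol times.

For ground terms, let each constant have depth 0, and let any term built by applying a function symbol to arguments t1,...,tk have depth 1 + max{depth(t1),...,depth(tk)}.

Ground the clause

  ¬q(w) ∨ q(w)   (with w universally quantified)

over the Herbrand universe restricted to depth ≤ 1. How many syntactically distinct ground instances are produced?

6

Ground terms of depth ≤ 1:
  Count level by level. With function symbols times/2, the terms of depth ≤ k are the 2 constants together with each function applied to depth-≤(k−1) tuples, so N_k = 2 + N_{k-1}^2.
  N_0 = 2
  N_1 = 2 + 2^2 = 6
  Explicitly: 1, 2, times(1, 1), times(1, 2), times(2, 1), times(2, 2).
So there are 6 ground terms available for substitution.
There is 1 variable to instantiate (w),  occurring in at least one literal, so different choices give different ground instances.
Number of ground instances = 6.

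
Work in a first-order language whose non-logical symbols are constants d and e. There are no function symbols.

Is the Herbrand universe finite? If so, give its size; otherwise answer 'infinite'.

There are no function symbols, so every ground term is one of the 2 constants.
The Herbrand universe is {d, e}, which is finite with 2 elements.

2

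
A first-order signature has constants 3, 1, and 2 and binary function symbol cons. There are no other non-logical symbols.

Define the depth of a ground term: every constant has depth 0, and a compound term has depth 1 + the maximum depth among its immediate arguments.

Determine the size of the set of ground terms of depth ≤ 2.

147

Write N_k for the number of ground terms of depth ≤ k. A term of depth ≤ k is either a constant or a function symbol applied to arguments of depth ≤ k−1, so N_k = 3 + N_{k-1}^2.
N_0 = 3
N_1 = 3 + 3^2 = 12
N_2 = 3 + 12^2 = 147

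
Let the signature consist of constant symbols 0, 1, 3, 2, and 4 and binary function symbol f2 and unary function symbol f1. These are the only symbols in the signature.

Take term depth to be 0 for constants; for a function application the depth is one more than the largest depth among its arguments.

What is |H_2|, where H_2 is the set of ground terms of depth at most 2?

1265

If N_k denotes the number of depth-≤k ground terms, the 5 constants give N_0 = 5, and each function symbol of arity r contributes N_{k-1}^r new terms at level k: N_k = 5 + N_{k-1}^2 + N_{k-1}.
N_0 = 5
N_1 = 5 + 5^2 + 5 = 35
N_2 = 5 + 35^2 + 35 = 1265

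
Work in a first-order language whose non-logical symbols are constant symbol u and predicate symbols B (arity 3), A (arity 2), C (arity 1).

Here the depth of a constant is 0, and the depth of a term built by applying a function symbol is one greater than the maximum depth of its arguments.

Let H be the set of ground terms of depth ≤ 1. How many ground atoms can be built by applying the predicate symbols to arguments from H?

First count ground terms of depth ≤ 1.
With no function symbols every ground term is a constant, so there is exactly 1 ground term at every depth bound.
N_0 = 1
N_1 = 1
Explicitly: u.
So |H| = 1.
For each predicate symbol, the number of ground atoms is |H| raised to its arity; summing:
  B: 1^3 = 1;  A: 1^2 = 1;  C: 1
Total ground atoms: 1 + 1 + 1 = 3.

3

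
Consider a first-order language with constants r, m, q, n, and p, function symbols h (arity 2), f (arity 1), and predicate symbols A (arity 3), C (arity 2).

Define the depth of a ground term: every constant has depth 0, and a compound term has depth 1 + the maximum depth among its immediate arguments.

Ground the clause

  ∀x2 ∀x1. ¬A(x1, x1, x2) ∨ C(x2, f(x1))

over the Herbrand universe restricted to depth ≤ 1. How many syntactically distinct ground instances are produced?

1225

Ground terms of depth ≤ 1:
  Let N_k count ground terms of depth at most k. Each non-constant term of depth ≤ k is some function symbol applied to depth-≤(k−1) arguments, giving N_k = 5 + N_{k-1}^2 + N_{k-1}.
  N_0 = 5
  N_1 = 5 + 5^2 + 5 = 35
So there are 35 ground terms available for substitution.
Each of x2, x1 ranges independently over the available ground terms, and distinct assignments produce distinct instances.
Number of ground instances = 35^2 = 1225.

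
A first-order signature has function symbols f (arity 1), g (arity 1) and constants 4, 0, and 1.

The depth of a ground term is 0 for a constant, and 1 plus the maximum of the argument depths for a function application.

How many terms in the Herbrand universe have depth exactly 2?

12

Let N_k count ground terms of depth at most k. Each non-constant term of depth ≤ k is some function symbol applied to depth-≤(k−1) arguments, giving N_k = 3 + N_{k-1} + N_{k-1}.
N_0 = 3
N_1 = 3 + 3 + 3 = 9
N_2 = 3 + 9 + 9 = 21
Terms of depth exactly 2: N_2 − N_1 = 21 − 9 = 12.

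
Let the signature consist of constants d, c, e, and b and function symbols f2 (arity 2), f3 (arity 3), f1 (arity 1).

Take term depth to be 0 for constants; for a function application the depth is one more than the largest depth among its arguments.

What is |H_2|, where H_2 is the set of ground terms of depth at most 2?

689308

Let N_k count ground terms of depth at most k. Each non-constant term of depth ≤ k is some function symbol applied to depth-≤(k−1) arguments, giving N_k = 4 + N_{k-1}^2 + N_{k-1}^3 + N_{k-1}.
N_0 = 4
N_1 = 4 + 4^2 + 4^3 + 4 = 88
N_2 = 4 + 88^2 + 88^3 + 88 = 689308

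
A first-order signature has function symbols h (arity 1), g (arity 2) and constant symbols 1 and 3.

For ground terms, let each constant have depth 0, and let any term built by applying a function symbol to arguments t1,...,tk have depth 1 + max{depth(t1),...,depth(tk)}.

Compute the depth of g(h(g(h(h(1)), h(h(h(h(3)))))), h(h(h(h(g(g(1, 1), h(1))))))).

7

depth(h(1)) = 1 + depth(1) = 1 + 0 = 1
depth(h(h(1))) = 1 + depth(h(1)) = 1 + 1 = 2
depth(h(3)) = 1 + depth(3) = 1 + 0 = 1
depth(h(h(3))) = 1 + depth(h(3)) = 1 + 1 = 2
depth(h(h(h(3)))) = 1 + depth(h(h(3))) = 1 + 2 = 3
depth(h(h(h(h(3))))) = 1 + depth(h(h(h(3)))) = 1 + 3 = 4
depth(g(h(h(1)), h(h(h(h(3)))))) = 1 + max(2, 4) = 5
depth(h(g(h(h(1)), h(h(h(h(3))))))) = 1 + depth(g(h(h(1)), h(h(h(h(3)))))) = 1 + 5 = 6
depth(g(1, 1)) = 1 + max(0, 0) = 1
depth(g(g(1, 1), h(1))) = 1 + max(1, 1) = 2
depth(h(g(g(1, 1), h(1)))) = 1 + depth(g(g(1, 1), h(1))) = 1 + 2 = 3
depth(h(h(g(g(1, 1), h(1))))) = 1 + depth(h(g(g(1, 1), h(1)))) = 1 + 3 = 4
depth(h(h(h(g(g(1, 1), h(1)))))) = 1 + depth(h(h(g(g(1, 1), h(1))))) = 1 + 4 = 5
depth(h(h(h(h(g(g(1, 1), h(1))))))) = 1 + depth(h(h(h(g(g(1, 1), h(1)))))) = 1 + 5 = 6
depth(g(h(g(h(h(1)), h(h(h(h(3)))))), h(h(h(h(g(g(1, 1), h(1)))))))) = 1 + max(6, 6) = 7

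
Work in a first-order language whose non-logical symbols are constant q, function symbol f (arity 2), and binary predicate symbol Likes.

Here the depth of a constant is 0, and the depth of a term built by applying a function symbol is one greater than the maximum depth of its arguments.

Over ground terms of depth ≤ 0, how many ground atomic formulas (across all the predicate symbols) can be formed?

First count ground terms of depth ≤ 0.
Let N_k count ground terms of depth at most k. Each non-constant term of depth ≤ k is some function symbol applied to depth-≤(k−1) arguments, giving N_k = 1 + N_{k-1}^2.
N_0 = 1
Explicitly: q.
So |H| = 1.
For each predicate symbol, the number of ground atoms is |H| raised to its arity; summing:
  Likes: 1^2 = 1
Total ground atoms: 1.

1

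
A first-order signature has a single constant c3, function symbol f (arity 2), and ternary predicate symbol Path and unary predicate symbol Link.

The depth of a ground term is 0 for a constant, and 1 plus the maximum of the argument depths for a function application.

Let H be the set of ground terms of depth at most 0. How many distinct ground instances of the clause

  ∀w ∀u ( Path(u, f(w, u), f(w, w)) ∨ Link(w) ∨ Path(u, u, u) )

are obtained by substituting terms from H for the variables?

1

Ground terms of depth ≤ 0:
  Write N_k for the number of ground terms of depth ≤ k. A term of depth ≤ k is either a constant or a function symbol applied to arguments of depth ≤ k−1, so N_k = 1 + N_{k-1}^2.
  N_0 = 1
So there is exactly 1 ground term available for substitution.
There are 2 variables to instantiate (w, u), each occurring in at least one literal, so different choices give different ground instances.
Number of ground instances = 1^2 = 1.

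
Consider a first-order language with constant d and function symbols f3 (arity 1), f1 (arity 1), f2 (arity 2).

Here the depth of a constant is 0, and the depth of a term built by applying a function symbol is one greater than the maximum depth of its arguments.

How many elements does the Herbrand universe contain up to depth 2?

Count level by level. With function symbols f3/1, f1/1, f2/2, the terms of depth ≤ k are the 1 constant together with each function applied to depth-≤(k−1) tuples, so N_k = 1 + N_{k-1} + N_{k-1} + N_{k-1}^2.
N_0 = 1
N_1 = 1 + 1 + 1 + 1^2 = 4
N_2 = 1 + 4 + 4 + 4^2 = 25

25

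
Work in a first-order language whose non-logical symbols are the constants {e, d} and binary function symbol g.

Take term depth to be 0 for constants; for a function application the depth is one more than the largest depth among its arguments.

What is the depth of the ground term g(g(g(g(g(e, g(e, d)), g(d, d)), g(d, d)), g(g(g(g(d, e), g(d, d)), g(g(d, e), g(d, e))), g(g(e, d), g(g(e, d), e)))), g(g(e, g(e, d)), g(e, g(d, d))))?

6

depth(g(e, d)) = 1 + max(0, 0) = 1
depth(g(e, g(e, d))) = 1 + max(0, 1) = 2
depth(g(d, d)) = 1 + max(0, 0) = 1
depth(g(g(e, g(e, d)), g(d, d))) = 1 + max(2, 1) = 3
depth(g(g(g(e, g(e, d)), g(d, d)), g(d, d))) = 1 + max(3, 1) = 4
depth(g(d, e)) = 1 + max(0, 0) = 1
depth(g(g(d, e), g(d, d))) = 1 + max(1, 1) = 2
depth(g(g(d, e), g(d, e))) = 1 + max(1, 1) = 2
depth(g(g(g(d, e), g(d, d)), g(g(d, e), g(d, e)))) = 1 + max(2, 2) = 3
depth(g(g(e, d), e)) = 1 + max(1, 0) = 2
depth(g(g(e, d), g(g(e, d), e))) = 1 + max(1, 2) = 3
depth(g(g(g(g(d, e), g(d, d)), g(g(d, e), g(d, e))), g(g(e, d), g(g(e, d), e)))) = 1 + max(3, 3) = 4
depth(g(g(g(g(e, g(e, d)), g(d, d)), g(d, d)), g(g(g(g(d, e), g(d, d)), g(g(d, e), g(d, e))), g(g(e, d), g(g(e, d), e))))) = 1 + max(4, 4) = 5
depth(g(e, g(d, d))) = 1 + max(0, 1) = 2
depth(g(g(e, g(e, d)), g(e, g(d, d)))) = 1 + max(2, 2) = 3
depth(g(g(g(g(g(e, g(e, d)), g(d, d)), g(d, d)), g(g(g(g(d, e), g(d, d)), g(g(d, e), g(d, e))), g(g(e, d), g(g(e, d), e)))), g(g(e, g(e, d)), g(e, g(d, d))))) = 1 + max(5, 3) = 6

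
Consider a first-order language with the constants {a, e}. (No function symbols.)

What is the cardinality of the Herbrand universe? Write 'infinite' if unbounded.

2

There are no function symbols, so every ground term is one of the 2 constants.
The Herbrand universe is {a, e}, which is finite with 2 elements.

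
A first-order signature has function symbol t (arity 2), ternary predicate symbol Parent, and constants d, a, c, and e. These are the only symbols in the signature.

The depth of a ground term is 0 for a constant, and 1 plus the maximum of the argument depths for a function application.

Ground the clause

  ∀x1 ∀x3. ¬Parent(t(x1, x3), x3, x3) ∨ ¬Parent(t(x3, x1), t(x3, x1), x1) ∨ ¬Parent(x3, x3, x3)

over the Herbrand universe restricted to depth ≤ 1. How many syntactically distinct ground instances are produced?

Ground terms of depth ≤ 1:
  Let N_k = |{terms of depth ≤ k}|. Then N_0 = 4 and N_k = 4 + N_{k-1}^2 for k ≥ 1 (one summand per function symbol, arity giving the exponent).
  N_0 = 4
  N_1 = 4 + 4^2 = 20
So there are 20 ground terms available for substitution.
There are 2 variables to instantiate (x1, x3), each occurring in at least one literal, so different choices give different ground instances.
Number of ground instances = 20^2 = 400.

400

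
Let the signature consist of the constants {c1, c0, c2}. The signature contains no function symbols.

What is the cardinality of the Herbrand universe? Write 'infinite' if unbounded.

There are no function symbols, so every ground term is one of the 3 constants.
The Herbrand universe is {c1, c0, c2}, which is finite with 3 elements.

3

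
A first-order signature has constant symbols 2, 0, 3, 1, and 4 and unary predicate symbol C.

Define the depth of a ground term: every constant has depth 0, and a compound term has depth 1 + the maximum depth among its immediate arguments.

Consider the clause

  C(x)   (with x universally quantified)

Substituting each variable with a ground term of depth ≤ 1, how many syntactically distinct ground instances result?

Ground terms of depth ≤ 1:
  With no function symbols every ground term is a constant, so there are exactly 5 ground terms at every depth bound.
  N_0 = 5
  N_1 = 5
  Explicitly: 2, 0, 3, 1, 4.
So there are 5 ground terms available for substitution.
There is 1 variable to instantiate (x),  occurring in at least one literal, so different choices give different ground instances.
Number of ground instances = 5.

5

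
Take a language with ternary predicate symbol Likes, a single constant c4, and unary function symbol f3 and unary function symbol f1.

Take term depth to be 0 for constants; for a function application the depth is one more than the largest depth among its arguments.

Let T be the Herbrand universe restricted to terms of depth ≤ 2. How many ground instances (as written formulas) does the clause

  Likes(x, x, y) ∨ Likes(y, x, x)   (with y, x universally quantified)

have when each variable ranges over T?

49

Ground terms of depth ≤ 2:
  Count level by level. With function symbols f3/1, f1/1, the terms of depth ≤ k are the 1 constant together with each function applied to depth-≤(k−1) tuples, so N_k = 1 + N_{k-1} + N_{k-1}.
  N_0 = 1
  N_1 = 1 + 1 + 1 = 3
  N_2 = 1 + 3 + 3 = 7
  Explicitly: c4, f3(c4), f3(f3(c4)), f3(f1(c4)), f1(c4), f1(f3(c4)), f1(f1(c4)).
So there are 7 ground terms available for substitution.
There are 2 variables to instantiate (y, x), each occurring in at least one literal, so different choices give different ground instances.
Number of ground instances = 7^2 = 49.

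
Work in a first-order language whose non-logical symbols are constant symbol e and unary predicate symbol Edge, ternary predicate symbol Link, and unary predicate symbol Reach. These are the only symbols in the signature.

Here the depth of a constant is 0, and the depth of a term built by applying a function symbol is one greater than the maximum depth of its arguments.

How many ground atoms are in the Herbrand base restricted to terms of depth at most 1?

First count ground terms of depth ≤ 1.
With no function symbols every ground term is a constant, so there is exactly 1 ground term at every depth bound.
N_0 = 1
N_1 = 1
So |H| = 1.
For each predicate symbol, the number of ground atoms is |H| raised to its arity; summing:
  Edge: 1;  Link: 1^3 = 1;  Reach: 1
Total ground atoms: 1 + 1 + 1 = 3.

3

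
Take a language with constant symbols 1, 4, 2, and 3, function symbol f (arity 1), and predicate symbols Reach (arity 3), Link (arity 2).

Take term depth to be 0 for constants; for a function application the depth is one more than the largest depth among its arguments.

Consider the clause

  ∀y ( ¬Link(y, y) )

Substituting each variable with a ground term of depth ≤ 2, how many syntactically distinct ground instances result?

12

Ground terms of depth ≤ 2:
  If N_k denotes the number of depth-≤k ground terms, the 4 constants give N_0 = 4, and each function symbol of arity r contributes N_{k-1}^r new terms at level k: N_k = 4 + N_{k-1}.
  N_0 = 4
  N_1 = 4 + 4 = 8
  N_2 = 4 + 8 = 12
  Explicitly: 1, 4, 2, 3, f(1), f(4), f(2), f(3), f(f(1)), f(f(4)), f(f(2)), f(f(3)).
So there are 12 ground terms available for substitution.
The body mentions the single quantified variable y; since ground terms form a free algebra, no two substitutions collapse to the same formula.
Number of ground instances = 12.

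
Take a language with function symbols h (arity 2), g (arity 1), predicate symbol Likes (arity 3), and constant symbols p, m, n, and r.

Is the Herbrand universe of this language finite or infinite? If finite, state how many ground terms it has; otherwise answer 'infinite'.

The signature has at least one function symbol (h, arity 2) and at least one constant (p).
Iterating h gives infinitely many distinct ground terms: p, h(p, p), h(h(p, p), h(p, p)), ...
So the Herbrand universe is infinite.

infinite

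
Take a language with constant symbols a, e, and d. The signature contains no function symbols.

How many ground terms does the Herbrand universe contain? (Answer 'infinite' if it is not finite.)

There are no function symbols, so every ground term is one of the 3 constants.
The Herbrand universe is {a, e, d}, which is finite with 3 elements.

3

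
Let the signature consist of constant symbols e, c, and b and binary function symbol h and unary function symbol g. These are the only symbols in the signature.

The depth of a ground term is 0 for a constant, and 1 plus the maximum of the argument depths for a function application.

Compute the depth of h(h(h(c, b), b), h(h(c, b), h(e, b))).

depth(h(c, b)) = 1 + max(0, 0) = 1
depth(h(h(c, b), b)) = 1 + max(1, 0) = 2
depth(h(e, b)) = 1 + max(0, 0) = 1
depth(h(h(c, b), h(e, b))) = 1 + max(1, 1) = 2
depth(h(h(h(c, b), b), h(h(c, b), h(e, b)))) = 1 + max(2, 2) = 3

3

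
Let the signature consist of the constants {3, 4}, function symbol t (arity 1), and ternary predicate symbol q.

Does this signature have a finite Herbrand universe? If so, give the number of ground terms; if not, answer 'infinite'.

infinite

The signature has at least one function symbol (t, arity 1) and at least one constant (3).
Iterating t gives infinitely many distinct ground terms: 3, t(3), t(t(3)), ...
So the Herbrand universe is infinite.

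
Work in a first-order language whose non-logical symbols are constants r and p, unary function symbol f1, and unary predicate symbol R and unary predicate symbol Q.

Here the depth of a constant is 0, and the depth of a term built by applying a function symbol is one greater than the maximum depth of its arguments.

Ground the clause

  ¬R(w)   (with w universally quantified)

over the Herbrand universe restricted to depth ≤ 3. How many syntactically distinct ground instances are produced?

Ground terms of depth ≤ 3:
  Let N_k count ground terms of depth at most k. Each non-constant term of depth ≤ k is some function symbol applied to depth-≤(k−1) arguments, giving N_k = 2 + N_{k-1}.
  N_0 = 2
  N_1 = 2 + 2 = 4
  N_2 = 2 + 4 = 6
  N_3 = 2 + 6 = 8
  Explicitly: r, p, f1(r), f1(p), f1(f1(r)), f1(f1(p)), f1(f1(f1(r))), f1(f1(f1(p))).
So there are 8 ground terms available for substitution.
There is 1 variable to instantiate (w),  occurring in at least one literal, so different choices give different ground instances.
Number of ground instances = 8.

8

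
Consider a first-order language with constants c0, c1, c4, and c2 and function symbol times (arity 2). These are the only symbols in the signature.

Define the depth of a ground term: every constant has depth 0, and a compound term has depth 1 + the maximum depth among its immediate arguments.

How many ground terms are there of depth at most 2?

If N_k denotes the number of depth-≤k ground terms, the 4 constants give N_0 = 4, and each function symbol of arity r contributes N_{k-1}^r new terms at level k: N_k = 4 + N_{k-1}^2.
N_0 = 4
N_1 = 4 + 4^2 = 20
N_2 = 4 + 20^2 = 404

404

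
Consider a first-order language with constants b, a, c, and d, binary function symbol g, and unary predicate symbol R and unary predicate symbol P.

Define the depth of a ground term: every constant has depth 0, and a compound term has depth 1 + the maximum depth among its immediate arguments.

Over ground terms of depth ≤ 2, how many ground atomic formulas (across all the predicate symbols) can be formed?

808

First count ground terms of depth ≤ 2.
Count level by level. With function symbols g/2, the terms of depth ≤ k are the 4 constants together with each function applied to depth-≤(k−1) tuples, so N_k = 4 + N_{k-1}^2.
N_0 = 4
N_1 = 4 + 4^2 = 20
N_2 = 4 + 20^2 = 404
So |H| = 404.
Ground atoms are formed by filling each argument slot of a predicate with a term from H, so an r-ary predicate gives |H|^r atoms:
  R: 404;  P: 404
Total ground atoms: 404 + 404 = 808.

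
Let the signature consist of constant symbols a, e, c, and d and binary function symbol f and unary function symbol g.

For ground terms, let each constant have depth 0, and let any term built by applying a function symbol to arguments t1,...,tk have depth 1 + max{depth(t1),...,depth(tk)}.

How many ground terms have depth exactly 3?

If N_k denotes the number of depth-≤k ground terms, the 4 constants give N_0 = 4, and each function symbol of arity r contributes N_{k-1}^r new terms at level k: N_k = 4 + N_{k-1}^2 + N_{k-1}.
N_0 = 4
N_1 = 4 + 4^2 + 4 = 24
N_2 = 4 + 24^2 + 24 = 604
N_3 = 4 + 604^2 + 604 = 365424
Terms of depth exactly 3: N_3 − N_2 = 365424 − 604 = 364820.

364820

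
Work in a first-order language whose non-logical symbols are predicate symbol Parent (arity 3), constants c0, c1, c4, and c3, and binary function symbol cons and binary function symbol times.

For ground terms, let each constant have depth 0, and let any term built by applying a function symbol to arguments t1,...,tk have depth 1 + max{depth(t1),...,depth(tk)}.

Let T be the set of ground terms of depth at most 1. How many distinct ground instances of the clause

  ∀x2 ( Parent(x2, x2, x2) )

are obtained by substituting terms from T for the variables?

36

Ground terms of depth ≤ 1:
  If N_k denotes the number of depth-≤k ground terms, the 4 constants give N_0 = 4, and each function symbol of arity r contributes N_{k-1}^r new terms at level k: N_k = 4 + N_{k-1}^2 + N_{k-1}^2.
  N_0 = 4
  N_1 = 4 + 4^2 + 4^2 = 36
So there are 36 ground terms available for substitution.
The body mentions the single quantified variable x2; since ground terms form a free algebra, no two substitutions collapse to the same formula.
Number of ground instances = 36.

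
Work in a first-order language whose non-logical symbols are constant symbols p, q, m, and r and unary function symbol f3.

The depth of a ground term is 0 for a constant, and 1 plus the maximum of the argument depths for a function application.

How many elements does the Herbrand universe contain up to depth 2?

Let N_k = |{terms of depth ≤ k}|. Then N_0 = 4 and N_k = 4 + N_{k-1} for k ≥ 1 (one summand per function symbol, arity giving the exponent).
N_0 = 4
N_1 = 4 + 4 = 8
N_2 = 4 + 8 = 12

12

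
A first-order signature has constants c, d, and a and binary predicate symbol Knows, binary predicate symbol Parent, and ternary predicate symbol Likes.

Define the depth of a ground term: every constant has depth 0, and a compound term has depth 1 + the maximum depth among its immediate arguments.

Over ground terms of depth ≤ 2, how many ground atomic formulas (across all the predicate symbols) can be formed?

First count ground terms of depth ≤ 2.
With no function symbols every ground term is a constant, so there are exactly 3 ground terms at every depth bound.
N_0 = 3
N_1 = 3
N_2 = 3
So |H| = 3.
Ground atoms are formed by filling each argument slot of a predicate with a term from H, so an r-ary predicate gives |H|^r atoms:
  Knows: 3^2 = 9;  Parent: 3^2 = 9;  Likes: 3^3 = 27
Total ground atoms: 9 + 9 + 27 = 45.

45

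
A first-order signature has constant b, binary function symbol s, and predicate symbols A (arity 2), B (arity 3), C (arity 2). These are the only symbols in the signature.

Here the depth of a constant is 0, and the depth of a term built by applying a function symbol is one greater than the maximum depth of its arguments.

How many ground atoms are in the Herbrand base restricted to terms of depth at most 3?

18928

First count ground terms of depth ≤ 3.
If N_k denotes the number of depth-≤k ground terms, the 1 constant gives N_0 = 1, and each function symbol of arity r contributes N_{k-1}^r new terms at level k: N_k = 1 + N_{k-1}^2.
N_0 = 1
N_1 = 1 + 1^2 = 2
N_2 = 1 + 2^2 = 5
N_3 = 1 + 5^2 = 26
So |H| = 26.
Each predicate of arity r yields |H|^r ground atoms (one per choice of an r-tuple from H):
  A: 26^2 = 676;  B: 26^3 = 17576;  C: 26^2 = 676
Total ground atoms: 676 + 17576 + 676 = 18928.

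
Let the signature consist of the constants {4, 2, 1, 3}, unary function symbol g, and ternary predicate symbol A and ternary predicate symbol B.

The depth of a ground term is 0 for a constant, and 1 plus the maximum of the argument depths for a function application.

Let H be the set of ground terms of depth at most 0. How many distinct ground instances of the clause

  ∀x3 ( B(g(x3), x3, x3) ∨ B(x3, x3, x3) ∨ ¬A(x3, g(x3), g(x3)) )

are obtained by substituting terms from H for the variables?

4

Ground terms of depth ≤ 0:
  Let N_k count ground terms of depth at most k. Each non-constant term of depth ≤ k is some function symbol applied to depth-≤(k−1) arguments, giving N_k = 4 + N_{k-1}.
  N_0 = 4
  Explicitly: 4, 2, 1, 3.
So there are 4 ground terms available for substitution.
The body mentions the single quantified variable x3; since ground terms form a free algebra, no two substitutions collapse to the same formula.
Number of ground instances = 4.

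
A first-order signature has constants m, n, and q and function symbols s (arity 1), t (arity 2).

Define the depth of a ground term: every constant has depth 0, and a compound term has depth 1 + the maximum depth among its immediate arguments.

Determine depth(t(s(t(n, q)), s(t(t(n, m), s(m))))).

4

depth(t(n, q)) = 1 + max(0, 0) = 1
depth(s(t(n, q))) = 1 + depth(t(n, q)) = 1 + 1 = 2
depth(t(n, m)) = 1 + max(0, 0) = 1
depth(s(m)) = 1 + depth(m) = 1 + 0 = 1
depth(t(t(n, m), s(m))) = 1 + max(1, 1) = 2
depth(s(t(t(n, m), s(m)))) = 1 + depth(t(t(n, m), s(m))) = 1 + 2 = 3
depth(t(s(t(n, q)), s(t(t(n, m), s(m))))) = 1 + max(2, 3) = 4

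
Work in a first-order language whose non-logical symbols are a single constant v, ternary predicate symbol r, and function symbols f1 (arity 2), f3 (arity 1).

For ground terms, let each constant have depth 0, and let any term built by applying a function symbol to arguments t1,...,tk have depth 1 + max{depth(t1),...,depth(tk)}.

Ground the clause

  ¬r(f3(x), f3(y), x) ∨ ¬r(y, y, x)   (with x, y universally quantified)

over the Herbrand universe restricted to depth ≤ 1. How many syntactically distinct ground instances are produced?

Ground terms of depth ≤ 1:
  Write N_k for the number of ground terms of depth ≤ k. A term of depth ≤ k is either a constant or a function symbol applied to arguments of depth ≤ k−1, so N_k = 1 + N_{k-1}^2 + N_{k-1}.
  N_0 = 1
  N_1 = 1 + 1^2 + 1 = 3
So there are 3 ground terms available for substitution.
Each of x, y ranges independently over the available ground terms, and distinct assignments produce distinct instances.
Number of ground instances = 3^2 = 9.

9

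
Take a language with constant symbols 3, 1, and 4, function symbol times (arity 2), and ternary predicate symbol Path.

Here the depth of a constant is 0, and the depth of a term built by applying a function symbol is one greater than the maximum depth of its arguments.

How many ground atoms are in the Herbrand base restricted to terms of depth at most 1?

First count ground terms of depth ≤ 1.
If N_k denotes the number of depth-≤k ground terms, the 3 constants give N_0 = 3, and each function symbol of arity r contributes N_{k-1}^r new terms at level k: N_k = 3 + N_{k-1}^2.
N_0 = 3
N_1 = 3 + 3^2 = 12
So |H| = 12.
Each predicate of arity r yields |H|^r ground atoms (one per choice of an r-tuple from H):
  Path: 12^3 = 1728
Total ground atoms: 1728.

1728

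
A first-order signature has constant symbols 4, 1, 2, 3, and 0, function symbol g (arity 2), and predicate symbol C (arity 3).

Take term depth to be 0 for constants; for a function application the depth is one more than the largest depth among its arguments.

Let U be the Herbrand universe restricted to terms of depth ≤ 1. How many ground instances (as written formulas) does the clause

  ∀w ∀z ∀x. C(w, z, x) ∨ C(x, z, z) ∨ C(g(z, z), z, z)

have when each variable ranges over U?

Ground terms of depth ≤ 1:
  Write N_k for the number of ground terms of depth ≤ k. A term of depth ≤ k is either a constant or a function symbol applied to arguments of depth ≤ k−1, so N_k = 5 + N_{k-1}^2.
  N_0 = 5
  N_1 = 5 + 5^2 = 30
So there are 30 ground terms available for substitution.
Each of w, z, x ranges independently over the available ground terms, and distinct assignments produce distinct instances.
Number of ground instances = 30^3 = 27000.

27000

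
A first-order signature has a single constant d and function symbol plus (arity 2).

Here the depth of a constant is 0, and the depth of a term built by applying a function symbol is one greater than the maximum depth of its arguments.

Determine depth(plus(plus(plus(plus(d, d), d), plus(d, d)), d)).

4

depth(plus(d, d)) = 1 + max(0, 0) = 1
depth(plus(plus(d, d), d)) = 1 + max(1, 0) = 2
depth(plus(plus(plus(d, d), d), plus(d, d))) = 1 + max(2, 1) = 3
depth(plus(plus(plus(plus(d, d), d), plus(d, d)), d)) = 1 + max(3, 0) = 4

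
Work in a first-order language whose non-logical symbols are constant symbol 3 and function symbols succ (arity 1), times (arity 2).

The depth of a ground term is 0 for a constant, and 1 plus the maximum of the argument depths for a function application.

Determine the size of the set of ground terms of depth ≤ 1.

3

Count level by level. With function symbols succ/1, times/2, the terms of depth ≤ k are the 1 constant together with each function applied to depth-≤(k−1) tuples, so N_k = 1 + N_{k-1} + N_{k-1}^2.
N_0 = 1
N_1 = 1 + 1 + 1^2 = 3
Explicitly: 3, succ(3), times(3, 3).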